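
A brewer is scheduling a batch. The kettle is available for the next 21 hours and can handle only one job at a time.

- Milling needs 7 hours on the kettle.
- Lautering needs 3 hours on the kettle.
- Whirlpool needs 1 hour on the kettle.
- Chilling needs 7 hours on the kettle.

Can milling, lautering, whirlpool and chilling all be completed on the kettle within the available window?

Running back to back, the jobs need 7 + 3 + 1 + 7 = 18 hours on the kettle.
Since 18 ≤ 21, they fit within the window.

Yes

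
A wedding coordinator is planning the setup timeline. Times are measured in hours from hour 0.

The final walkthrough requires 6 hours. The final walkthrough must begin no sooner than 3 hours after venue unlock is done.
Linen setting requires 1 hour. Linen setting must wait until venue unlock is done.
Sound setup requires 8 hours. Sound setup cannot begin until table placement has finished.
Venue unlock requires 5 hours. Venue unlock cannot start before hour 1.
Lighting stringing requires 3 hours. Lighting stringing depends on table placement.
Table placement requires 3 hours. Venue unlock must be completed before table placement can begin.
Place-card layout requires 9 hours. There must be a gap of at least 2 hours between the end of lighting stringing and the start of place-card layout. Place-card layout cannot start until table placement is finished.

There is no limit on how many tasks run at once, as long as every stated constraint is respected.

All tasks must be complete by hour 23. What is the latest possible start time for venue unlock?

1

Place-card layout has no dependents, so it just needs to finish by hour 23. Starting by 23 − 9 = hour 14 achieves that.
Since place-card layout (must start by hour 14, minus 2-hour gap → hour 12) depends on it, lighting stringing must finish by hour 12. Backing off its 3-hour duration gives a latest start of hour 9.
Sound setup must finish by hour 23; it takes 8 hours, so it must start by 23 − 8 = hour 15.
For table placement: lighting stringing (must start by hour 9); sound setup (must start by hour 15); place-card layout (must start by hour 14). The most restrictive is hour 9; with a 3-hour duration, table placement must start by hour 6.
Linen setting must finish by hour 23; it takes 1 hour, so it must start by 23 − 1 = hour 22.
The final walkthrough must finish by hour 23; it takes 6 hours, so it must start by 23 − 6 = hour 17.
Venue unlock has several dependents: table placement (must start by hour 6); linen setting (must start by hour 22); the final walkthrough (must start by hour 17, minus 3-hour gap → hour 14). The earliest of those limits is hour 6, so venue unlock must start by 6 − 5 = hour 1.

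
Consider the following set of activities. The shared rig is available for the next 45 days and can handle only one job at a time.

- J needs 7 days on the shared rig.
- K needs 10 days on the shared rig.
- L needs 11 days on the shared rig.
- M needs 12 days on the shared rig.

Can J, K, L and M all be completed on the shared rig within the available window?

Running back to back, the jobs need 7 + 10 + 11 + 12 = 40 days on the shared rig.
Since 40 ≤ 45, they fit within the window.

Yes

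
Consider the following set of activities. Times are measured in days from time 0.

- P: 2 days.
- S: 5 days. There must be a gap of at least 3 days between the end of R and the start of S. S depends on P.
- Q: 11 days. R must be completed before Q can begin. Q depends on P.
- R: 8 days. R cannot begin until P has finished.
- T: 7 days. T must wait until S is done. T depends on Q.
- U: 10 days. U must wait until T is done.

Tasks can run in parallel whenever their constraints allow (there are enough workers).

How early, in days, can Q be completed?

Nothing blocks P, so it runs from day 0 to day 2.
After P (finishes day 2), R can start at day 2 and finishes at day 10.
For Q: R (finishes day 10); P (finishes day 2). Taking the maximum gives a start of day 10, and it finishes at 10 + 11 = day 21.

21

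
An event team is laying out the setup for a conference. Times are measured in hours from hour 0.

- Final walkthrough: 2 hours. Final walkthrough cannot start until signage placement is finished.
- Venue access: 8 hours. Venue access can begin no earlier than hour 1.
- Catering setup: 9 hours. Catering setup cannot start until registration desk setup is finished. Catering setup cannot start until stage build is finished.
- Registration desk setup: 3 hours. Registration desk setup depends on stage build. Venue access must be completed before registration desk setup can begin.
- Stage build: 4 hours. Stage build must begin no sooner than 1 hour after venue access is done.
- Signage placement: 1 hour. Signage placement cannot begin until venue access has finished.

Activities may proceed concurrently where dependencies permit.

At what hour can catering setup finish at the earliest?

26

Venue access waits on its own release at hour 1, so it starts at hour 1 and finishes at 1 + 8 = hour 9.
After venue access (finishes hour 9, plus 1-hour gap → hour 10), stage build can start at hour 10 and finishes at hour 14.
For registration desk setup: stage build (finishes hour 14); venue access (finishes hour 9). Taking the maximum gives a start of hour 14, and it finishes at 14 + 3 = hour 17.
Catering setup has to wait for registration desk setup (finishes hour 17); stage build (finishes hour 14). The latest of these is hour 17, so catering setup runs hour 17 to 17 + 9 = hour 26.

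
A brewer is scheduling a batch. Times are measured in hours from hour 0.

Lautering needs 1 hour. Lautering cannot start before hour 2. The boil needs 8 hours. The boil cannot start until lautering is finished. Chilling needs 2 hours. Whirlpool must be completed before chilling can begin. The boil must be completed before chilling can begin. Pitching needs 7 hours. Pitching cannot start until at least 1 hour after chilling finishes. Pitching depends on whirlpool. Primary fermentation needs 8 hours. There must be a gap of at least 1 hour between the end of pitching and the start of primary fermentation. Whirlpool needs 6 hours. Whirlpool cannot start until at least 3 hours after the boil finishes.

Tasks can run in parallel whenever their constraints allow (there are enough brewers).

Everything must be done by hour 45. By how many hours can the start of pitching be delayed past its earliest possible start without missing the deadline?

Lautering cannot begin until its own release at hour 2. It runs from hour 2 to 2 + 1 = hour 3.
The boil waits on lautering (finishes hour 3), so it starts at hour 3 and finishes at 3 + 8 = hour 11.
Whirlpool cannot begin until the boil (finishes hour 11, plus 3-hour gap → hour 14). It runs from hour 14 to 14 + 6 = hour 20.
For chilling: whirlpool (finishes hour 20); the boil (finishes hour 11). Taking the maximum gives a start of hour 20, and it finishes at 20 + 2 = hour 22.
For pitching: chilling (finishes hour 22, plus 1-hour gap → hour 23); whirlpool (finishes hour 20). Taking the maximum gives a start of hour 23, and it finishes at 23 + 7 = hour 30.

Working backward from the deadline:
Primary fermentation has no dependents, so it just needs to finish by hour 45. Starting by 45 − 8 = hour 37 achieves that.
Since primary fermentation (must start by hour 37, minus 1-hour gap → hour 36) depends on it, pitching must finish by hour 36. Backing off its 7-hour duration gives a latest start of hour 29.
So pitching can start as early as hour 23 and as late as hour 29, giving 29 − 23 = 6 hours of slack.

6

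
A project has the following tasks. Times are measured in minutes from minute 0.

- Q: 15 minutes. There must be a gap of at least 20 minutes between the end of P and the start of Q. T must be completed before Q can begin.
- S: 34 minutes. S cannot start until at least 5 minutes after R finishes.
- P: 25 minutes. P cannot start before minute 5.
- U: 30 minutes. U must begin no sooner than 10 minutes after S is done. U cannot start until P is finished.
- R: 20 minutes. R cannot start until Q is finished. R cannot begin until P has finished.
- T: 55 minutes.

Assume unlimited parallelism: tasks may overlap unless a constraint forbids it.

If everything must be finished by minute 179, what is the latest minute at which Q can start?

To finish by minute 179, U (duration 30) must start no later than minute 149.
S has to be done before U (must start by minute 149, minus 10-minute gap → minute 139). That means finishing by minute 139, i.e. starting by 139 − 34 = minute 105.
R has to be done before S (must start by minute 105, minus 5-minute gap → minute 100). That means finishing by minute 100, i.e. starting by 100 − 20 = minute 80.
Q feeds into R (must start by minute 80); so Q must finish by minute 80 and therefore start by minute 65.

65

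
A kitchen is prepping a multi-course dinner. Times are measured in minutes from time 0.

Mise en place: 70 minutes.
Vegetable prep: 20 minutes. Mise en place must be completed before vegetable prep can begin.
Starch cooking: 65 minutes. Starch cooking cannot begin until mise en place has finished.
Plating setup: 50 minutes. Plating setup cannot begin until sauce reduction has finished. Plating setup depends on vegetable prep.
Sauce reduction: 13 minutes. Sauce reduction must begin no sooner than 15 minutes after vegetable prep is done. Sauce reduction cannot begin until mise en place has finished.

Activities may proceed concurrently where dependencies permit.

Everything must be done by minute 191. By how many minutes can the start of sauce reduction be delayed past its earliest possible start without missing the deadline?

Mise en place can start immediately at minute 0; it finishes at minute 70.
After mise en place (finishes minute 70), vegetable prep can start at minute 70 and finishes at minute 90.
Sauce reduction has to wait for vegetable prep (finishes minute 90, plus 15-minute gap → minute 105); mise en place (finishes minute 70). The latest of these is minute 105, so sauce reduction runs minute 105 to 105 + 13 = minute 118.

Working backward from the deadline:
To finish by minute 191, plating setup (duration 50) must start no later than minute 141.
Sauce reduction must finish before plating setup (must start by minute 141). With a 13-minute duration, sauce reduction must start by 141 − 13 = minute 128.
So sauce reduction can start as early as minute 105 and as late as minute 128, giving 128 − 105 = 23 minutes of slack.

23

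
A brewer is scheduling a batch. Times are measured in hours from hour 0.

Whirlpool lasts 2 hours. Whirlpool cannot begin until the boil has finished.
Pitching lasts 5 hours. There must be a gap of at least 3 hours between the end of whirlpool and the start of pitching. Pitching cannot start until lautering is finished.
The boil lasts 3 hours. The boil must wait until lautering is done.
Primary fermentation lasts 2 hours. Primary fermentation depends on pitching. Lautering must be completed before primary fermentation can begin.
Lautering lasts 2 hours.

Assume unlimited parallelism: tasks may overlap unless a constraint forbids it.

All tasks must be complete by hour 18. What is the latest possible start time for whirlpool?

6

Nothing follows primary fermentation; the deadline of hour 18 is its only limit. It must start by 18 − 2 = hour 16.
Pitching feeds into primary fermentation (must start by hour 16); so pitching must finish by hour 16 and therefore start by hour 11.
Whirlpool feeds into pitching (must start by hour 11, minus 3-hour gap → hour 8); so whirlpool must finish by hour 8 and therefore start by hour 6.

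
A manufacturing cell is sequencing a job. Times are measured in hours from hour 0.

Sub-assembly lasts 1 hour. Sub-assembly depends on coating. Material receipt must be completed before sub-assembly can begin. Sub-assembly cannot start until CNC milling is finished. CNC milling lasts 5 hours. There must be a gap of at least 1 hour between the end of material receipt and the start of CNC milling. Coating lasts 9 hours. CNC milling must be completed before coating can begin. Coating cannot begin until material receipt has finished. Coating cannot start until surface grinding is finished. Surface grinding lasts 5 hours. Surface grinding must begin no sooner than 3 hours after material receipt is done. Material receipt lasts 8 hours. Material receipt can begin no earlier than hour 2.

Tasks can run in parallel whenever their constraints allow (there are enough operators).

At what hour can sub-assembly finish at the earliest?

28

Material receipt cannot begin until its own release at hour 2. It runs from hour 2 to 2 + 8 = hour 10.
After material receipt (finishes hour 10, plus 3-hour gap → hour 13), surface grinding can start at hour 13 and finishes at hour 18.
CNC milling cannot begin until material receipt (finishes hour 10, plus 1-hour gap → hour 11). It runs from hour 11 to 11 + 5 = hour 16.
Coating needs all of CNC milling (finishes hour 16); material receipt (finishes hour 10); surface grinding (finishes hour 18). That puts its earliest start at hour 18; it finishes at 18 + 9 = hour 27.
Sub-assembly has to wait for coating (finishes hour 27); material receipt (finishes hour 10); CNC milling (finishes hour 16). The latest of these is hour 27, so sub-assembly runs hour 27 to 27 + 1 = hour 28.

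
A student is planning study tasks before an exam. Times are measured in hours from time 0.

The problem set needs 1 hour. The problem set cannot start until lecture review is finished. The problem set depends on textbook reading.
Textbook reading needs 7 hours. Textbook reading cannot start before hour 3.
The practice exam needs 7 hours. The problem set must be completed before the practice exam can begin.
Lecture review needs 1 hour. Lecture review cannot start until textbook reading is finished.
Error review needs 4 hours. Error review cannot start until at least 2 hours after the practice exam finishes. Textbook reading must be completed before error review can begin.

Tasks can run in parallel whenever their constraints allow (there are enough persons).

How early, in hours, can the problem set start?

11

Textbook reading cannot begin until its own release at hour 3. It runs from hour 3 to 3 + 7 = hour 10.
Lecture review waits on textbook reading (finishes hour 10), so it starts at hour 10 and finishes at 10 + 1 = hour 11.
The problem set waits on lecture review (finishes hour 11); textbook reading (finishes hour 10). The latest of these is hour 11, which is the earliest the problem set can start.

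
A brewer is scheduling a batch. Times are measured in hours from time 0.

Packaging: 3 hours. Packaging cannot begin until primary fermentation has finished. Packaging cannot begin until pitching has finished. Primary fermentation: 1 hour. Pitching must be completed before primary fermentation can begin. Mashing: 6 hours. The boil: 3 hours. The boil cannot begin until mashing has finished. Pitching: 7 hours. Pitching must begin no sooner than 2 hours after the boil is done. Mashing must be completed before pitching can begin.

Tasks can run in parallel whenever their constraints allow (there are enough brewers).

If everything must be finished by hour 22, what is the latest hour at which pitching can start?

11

Packaging must finish by hour 22; it takes 3 hours, so it must start by 22 − 3 = hour 19.
Since packaging (must start by hour 19) depends on it, primary fermentation must finish by hour 19. Backing off its 1-hour duration gives a latest start of hour 18.
Pitching has several dependents: primary fermentation (must start by hour 18); packaging (must start by hour 19). The earliest of those limits is hour 18, so pitching must start by 18 − 7 = hour 11.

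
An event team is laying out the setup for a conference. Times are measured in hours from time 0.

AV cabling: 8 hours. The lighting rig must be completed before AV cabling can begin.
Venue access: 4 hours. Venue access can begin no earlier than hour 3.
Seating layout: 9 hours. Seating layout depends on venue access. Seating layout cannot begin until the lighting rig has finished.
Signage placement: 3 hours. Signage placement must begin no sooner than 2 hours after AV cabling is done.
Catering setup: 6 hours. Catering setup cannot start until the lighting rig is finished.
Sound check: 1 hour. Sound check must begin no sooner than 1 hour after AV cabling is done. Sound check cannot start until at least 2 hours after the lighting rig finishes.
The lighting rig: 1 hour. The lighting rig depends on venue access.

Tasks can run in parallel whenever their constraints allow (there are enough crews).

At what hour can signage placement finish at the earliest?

Venue access waits on its own release at hour 3, so it starts at hour 3 and finishes at 3 + 4 = hour 7.
The lighting rig waits on venue access (finishes hour 7), so it starts at hour 7 and finishes at 7 + 1 = hour 8.
AV cabling waits on the lighting rig (finishes hour 8), so it starts at hour 8 and finishes at 8 + 8 = hour 16.
Signage placement waits on AV cabling (finishes hour 16, plus 2-hour gap → hour 18), so it starts at hour 18 and finishes at 18 + 3 = hour 21.

21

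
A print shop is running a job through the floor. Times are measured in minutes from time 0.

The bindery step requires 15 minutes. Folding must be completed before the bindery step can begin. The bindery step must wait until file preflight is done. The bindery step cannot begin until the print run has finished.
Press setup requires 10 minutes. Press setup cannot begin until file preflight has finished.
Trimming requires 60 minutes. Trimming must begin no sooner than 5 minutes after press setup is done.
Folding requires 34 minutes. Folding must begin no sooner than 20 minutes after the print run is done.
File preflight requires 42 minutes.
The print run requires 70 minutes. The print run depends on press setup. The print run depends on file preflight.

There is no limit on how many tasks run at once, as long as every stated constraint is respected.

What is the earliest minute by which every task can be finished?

191

File preflight has no prerequisites, so it starts at minute 0 and finishes at minute 42.
Press setup waits on file preflight (finishes minute 42), so it starts at minute 42 and finishes at 42 + 10 = minute 52.
Trimming waits on press setup (finishes minute 52, plus 5-minute gap → minute 57), so it starts at minute 57 and finishes at 57 + 60 = minute 117.
The print run cannot start until press setup (finishes minute 52); file preflight (finishes minute 42). The controlling bound is minute 52, so the print run finishes at 52 + 70 = minute 122.
Folding cannot begin until the print run (finishes minute 122, plus 20-minute gap → minute 142). It runs from minute 142 to 142 + 34 = minute 176.
The bindery step has to wait for folding (finishes minute 176); file preflight (finishes minute 42); the print run (finishes minute 122). The latest of these is minute 176, so the bindery step runs minute 176 to 176 + 15 = minute 191.
All tasks are finished once the last one completes. Finish times: File preflight at 42, Press setup at 52, The print run at 122, Trimming at 117, Folding at 176, The bindery step at 191. The latest is minute 191.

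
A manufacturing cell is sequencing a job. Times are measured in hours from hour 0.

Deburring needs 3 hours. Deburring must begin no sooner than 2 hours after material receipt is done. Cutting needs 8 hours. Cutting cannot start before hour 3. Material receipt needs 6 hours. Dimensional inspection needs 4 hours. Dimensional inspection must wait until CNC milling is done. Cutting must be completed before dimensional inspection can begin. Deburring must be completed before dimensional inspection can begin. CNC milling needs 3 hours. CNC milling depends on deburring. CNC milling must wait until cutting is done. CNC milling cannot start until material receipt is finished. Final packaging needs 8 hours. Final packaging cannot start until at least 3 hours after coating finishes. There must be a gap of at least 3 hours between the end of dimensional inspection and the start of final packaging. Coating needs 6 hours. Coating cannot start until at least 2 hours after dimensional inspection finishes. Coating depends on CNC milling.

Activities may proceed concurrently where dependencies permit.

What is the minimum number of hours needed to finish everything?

37

Cutting cannot begin until its own release at hour 3. It runs from hour 3 to 3 + 8 = hour 11.
Material receipt has no prerequisites, so it starts at hour 0 and finishes at hour 6.
After material receipt (finishes hour 6, plus 2-hour gap → hour 8), deburring can start at hour 8 and finishes at hour 11.
CNC milling has to wait for deburring (finishes hour 11); cutting (finishes hour 11); material receipt (finishes hour 6). The latest of these is hour 11, so CNC milling runs hour 11 to 11 + 3 = hour 14.
For dimensional inspection: CNC milling (finishes hour 14); cutting (finishes hour 11); deburring (finishes hour 11). Taking the maximum gives a start of hour 14, and it finishes at 14 + 4 = hour 18.
Coating needs all of dimensional inspection (finishes hour 18, plus 2-hour gap → hour 20); CNC milling (finishes hour 14). That puts its earliest start at hour 20; it finishes at 20 + 6 = hour 26.
For final packaging: coating (finishes hour 26, plus 3-hour gap → hour 29); dimensional inspection (finishes hour 18, plus 3-hour gap → hour 21). Taking the maximum gives a start of hour 29, and it finishes at 29 + 8 = hour 37.
All tasks are finished once the last one completes. Finish times: Material receipt at 6, Cutting at 11, Deburring at 11, CNC milling at 14, Dimensional inspection at 18, Coating at 26, Final packaging at 37. The latest is hour 37.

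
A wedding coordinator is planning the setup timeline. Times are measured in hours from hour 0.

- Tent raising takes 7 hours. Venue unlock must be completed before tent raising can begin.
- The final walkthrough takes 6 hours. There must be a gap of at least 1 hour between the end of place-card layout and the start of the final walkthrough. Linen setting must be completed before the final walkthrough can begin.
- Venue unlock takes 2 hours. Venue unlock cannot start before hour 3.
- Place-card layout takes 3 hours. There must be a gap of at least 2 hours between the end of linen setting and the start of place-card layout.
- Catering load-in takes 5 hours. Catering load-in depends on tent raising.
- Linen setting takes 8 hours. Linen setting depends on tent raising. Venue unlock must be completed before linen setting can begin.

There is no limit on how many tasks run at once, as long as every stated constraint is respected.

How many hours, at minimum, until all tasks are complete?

32

Venue unlock waits on its own release at hour 3, so it starts at hour 3 and finishes at 3 + 2 = hour 5.
Tent raising cannot begin until venue unlock (finishes hour 5). It runs from hour 5 to 5 + 7 = hour 12.
After tent raising (finishes hour 12), catering load-in can start at hour 12 and finishes at hour 17.
Linen setting cannot start until tent raising (finishes hour 12); venue unlock (finishes hour 5). The controlling bound is hour 12, so linen setting finishes at 12 + 8 = hour 20.
Place-card layout waits on linen setting (finishes hour 20, plus 2-hour gap → hour 22), so it starts at hour 22 and finishes at 22 + 3 = hour 25.
The final walkthrough has to wait for place-card layout (finishes hour 25, plus 1-hour gap → hour 26); linen setting (finishes hour 20). The latest of these is hour 26, so the final walkthrough runs hour 26 to 26 + 6 = hour 32.
All tasks are finished once the last one completes. Finish times: Venue unlock at 5, Tent raising at 12, Linen setting at 20, Catering load-in at 17, Place-card layout at 25, The final walkthrough at 32. The latest is hour 32.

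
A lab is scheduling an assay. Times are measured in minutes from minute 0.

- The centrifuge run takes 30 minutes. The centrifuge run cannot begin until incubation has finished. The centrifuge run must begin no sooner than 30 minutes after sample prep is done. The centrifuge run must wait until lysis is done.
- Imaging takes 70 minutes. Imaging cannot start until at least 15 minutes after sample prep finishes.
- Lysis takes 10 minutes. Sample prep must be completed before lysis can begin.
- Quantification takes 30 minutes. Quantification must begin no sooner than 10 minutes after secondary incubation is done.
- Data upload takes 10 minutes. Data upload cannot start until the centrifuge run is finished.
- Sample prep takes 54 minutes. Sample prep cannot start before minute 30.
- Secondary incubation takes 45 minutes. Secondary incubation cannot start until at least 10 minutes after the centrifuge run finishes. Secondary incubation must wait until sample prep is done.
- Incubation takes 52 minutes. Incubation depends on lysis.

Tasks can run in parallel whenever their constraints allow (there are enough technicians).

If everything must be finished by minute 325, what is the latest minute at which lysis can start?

138

Quantification has no dependents, so it just needs to finish by minute 325. Starting by 325 − 30 = minute 295 achieves that.
Secondary incubation has to be done before quantification (must start by minute 295, minus 10-minute gap → minute 285). That means finishing by minute 285, i.e. starting by 285 − 45 = minute 240.
Nothing follows data upload; the deadline of minute 325 is its only limit. It must start by 325 − 10 = minute 315.
The centrifuge run must finish in time for secondary incubation (must start by minute 240, minus 10-minute gap → minute 230); data upload (must start by minute 315). The tightest is minute 230, so the centrifuge run must start by 230 − 30 = minute 200.
Incubation must finish before the centrifuge run (must start by minute 200). With a 52-minute duration, incubation must start by 200 − 52 = minute 148.
Lysis must finish in time for incubation (must start by minute 148); the centrifuge run (must start by minute 200). The tightest is minute 148, so lysis must start by 148 − 10 = minute 138.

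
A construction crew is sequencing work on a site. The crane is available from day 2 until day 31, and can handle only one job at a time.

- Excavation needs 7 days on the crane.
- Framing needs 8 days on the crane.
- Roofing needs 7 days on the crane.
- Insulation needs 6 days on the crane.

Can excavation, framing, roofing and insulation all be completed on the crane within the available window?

Yes

The crane window is 31 − 2 = 29 days.
Running back to back, the jobs need 7 + 8 + 7 + 6 = 28 days on the crane.
Since 28 ≤ 29, they fit within the window.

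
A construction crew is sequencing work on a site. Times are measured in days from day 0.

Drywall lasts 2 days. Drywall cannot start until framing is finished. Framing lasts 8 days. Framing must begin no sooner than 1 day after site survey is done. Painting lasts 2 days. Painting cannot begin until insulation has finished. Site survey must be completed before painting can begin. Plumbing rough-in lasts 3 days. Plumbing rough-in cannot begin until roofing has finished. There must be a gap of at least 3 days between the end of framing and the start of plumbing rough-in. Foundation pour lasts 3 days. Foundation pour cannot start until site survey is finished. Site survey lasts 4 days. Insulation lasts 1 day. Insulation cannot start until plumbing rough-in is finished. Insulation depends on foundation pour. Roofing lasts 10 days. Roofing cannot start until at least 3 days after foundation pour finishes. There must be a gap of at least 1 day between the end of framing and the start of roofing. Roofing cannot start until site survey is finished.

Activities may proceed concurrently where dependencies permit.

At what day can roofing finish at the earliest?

24

Nothing blocks site survey, so it runs from day 0 to day 4.
Framing cannot begin until site survey (finishes day 4, plus 1-day gap → day 5). It runs from day 5 to 5 + 8 = day 13.
Foundation pour cannot begin until site survey (finishes day 4). It runs from day 4 to 4 + 3 = day 7.
For roofing: foundation pour (finishes day 7, plus 3-day gap → day 10); framing (finishes day 13, plus 1-day gap → day 14); site survey (finishes day 4). Taking the maximum gives a start of day 14, and it finishes at 14 + 10 = day 24.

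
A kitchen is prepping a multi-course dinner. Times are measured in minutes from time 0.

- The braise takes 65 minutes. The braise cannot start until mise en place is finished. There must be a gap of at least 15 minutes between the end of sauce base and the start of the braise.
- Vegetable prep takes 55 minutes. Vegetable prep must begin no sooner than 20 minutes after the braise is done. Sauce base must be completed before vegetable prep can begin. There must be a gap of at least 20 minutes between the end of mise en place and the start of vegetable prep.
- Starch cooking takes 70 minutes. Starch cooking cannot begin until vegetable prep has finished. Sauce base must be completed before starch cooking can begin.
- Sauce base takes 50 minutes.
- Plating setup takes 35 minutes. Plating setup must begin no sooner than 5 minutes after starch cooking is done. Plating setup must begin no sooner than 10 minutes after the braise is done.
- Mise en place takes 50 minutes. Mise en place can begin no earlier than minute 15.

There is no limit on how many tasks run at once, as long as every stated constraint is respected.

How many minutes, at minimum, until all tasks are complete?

315

Nothing blocks sauce base, so it runs from minute 0 to minute 50.
After its own release at minute 15, mise en place can start at minute 15 and finishes at minute 65.
The braise needs all of mise en place (finishes minute 65); sauce base (finishes minute 50, plus 15-minute gap → minute 65). That puts its earliest start at minute 65; it finishes at 65 + 65 = minute 130.
Vegetable prep has to wait for the braise (finishes minute 130, plus 20-minute gap → minute 150); sauce base (finishes minute 50); mise en place (finishes minute 65, plus 20-minute gap → minute 85). The latest of these is minute 150, so vegetable prep runs minute 150 to 150 + 55 = minute 205.
Starch cooking cannot start until vegetable prep (finishes minute 205); sauce base (finishes minute 50). The controlling bound is minute 205, so starch cooking finishes at 205 + 70 = minute 275.
Plating setup cannot start until starch cooking (finishes minute 275, plus 5-minute gap → minute 280); the braise (finishes minute 130, plus 10-minute gap → minute 140). The controlling bound is minute 280, so plating setup finishes at 280 + 35 = minute 315.
All tasks are finished once the last one completes. Finish times: Mise en place at 65, Sauce base at 50, The braise at 130, Vegetable prep at 205, Starch cooking at 275, Plating setup at 315. The latest is minute 315.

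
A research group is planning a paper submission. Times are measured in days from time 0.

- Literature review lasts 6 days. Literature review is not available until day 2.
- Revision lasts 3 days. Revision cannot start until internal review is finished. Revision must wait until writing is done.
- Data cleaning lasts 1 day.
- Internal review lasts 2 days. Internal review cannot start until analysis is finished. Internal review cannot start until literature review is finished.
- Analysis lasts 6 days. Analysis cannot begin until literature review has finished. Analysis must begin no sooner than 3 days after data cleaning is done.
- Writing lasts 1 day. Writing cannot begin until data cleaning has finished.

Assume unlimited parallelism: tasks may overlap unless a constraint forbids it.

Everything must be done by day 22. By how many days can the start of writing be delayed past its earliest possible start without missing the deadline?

Nothing blocks data cleaning, so it runs from day 0 to day 1.
Writing cannot begin until data cleaning (finishes day 1). It runs from day 1 to 1 + 1 = day 2.

Working backward from the deadline:
Revision must finish by day 22; it takes 3 days, so it must start by 22 − 3 = day 19.
Writing has to be done before revision (must start by day 19). That means finishing by day 19, i.e. starting by 19 − 1 = day 18.
So writing can start as early as day 1 and as late as day 18, giving 18 − 1 = 17 days of slack.

17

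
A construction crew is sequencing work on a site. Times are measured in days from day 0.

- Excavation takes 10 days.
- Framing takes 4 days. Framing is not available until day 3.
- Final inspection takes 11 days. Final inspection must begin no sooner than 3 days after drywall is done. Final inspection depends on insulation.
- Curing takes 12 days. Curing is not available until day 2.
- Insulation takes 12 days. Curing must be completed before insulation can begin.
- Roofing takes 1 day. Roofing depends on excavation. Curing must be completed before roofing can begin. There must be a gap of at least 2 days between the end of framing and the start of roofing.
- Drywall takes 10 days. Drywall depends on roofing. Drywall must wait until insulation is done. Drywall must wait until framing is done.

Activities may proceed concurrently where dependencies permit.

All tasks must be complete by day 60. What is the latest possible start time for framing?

Final inspection has no dependents, so it just needs to finish by day 60. Starting by 60 − 11 = day 49 achieves that.
Since final inspection (must start by day 49, minus 3-day gap → day 46) depends on it, drywall must finish by day 46. Backing off its 10-day duration gives a latest start of day 36.
Roofing has to be done before drywall (must start by day 36). That means finishing by day 36, i.e. starting by 36 − 1 = day 35.
Framing has several dependents: roofing (must start by day 35, minus 2-day gap → day 33); drywall (must start by day 36). The earliest of those limits is day 33, so framing must start by 33 − 4 = day 29.

29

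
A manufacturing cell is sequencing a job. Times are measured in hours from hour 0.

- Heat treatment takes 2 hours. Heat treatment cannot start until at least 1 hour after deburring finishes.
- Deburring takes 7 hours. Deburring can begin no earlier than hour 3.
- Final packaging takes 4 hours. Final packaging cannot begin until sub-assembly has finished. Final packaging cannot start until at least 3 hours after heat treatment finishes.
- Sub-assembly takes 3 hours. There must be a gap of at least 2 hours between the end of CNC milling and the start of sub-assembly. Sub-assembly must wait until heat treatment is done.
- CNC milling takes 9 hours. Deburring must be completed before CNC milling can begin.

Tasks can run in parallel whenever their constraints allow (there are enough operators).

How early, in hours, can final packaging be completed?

28

Deburring cannot begin until its own release at hour 3. It runs from hour 3 to 3 + 7 = hour 10.
After deburring (finishes hour 10, plus 1-hour gap → hour 11), heat treatment can start at hour 11 and finishes at hour 13.
CNC milling waits on deburring (finishes hour 10), so it starts at hour 10 and finishes at 10 + 9 = hour 19.
For sub-assembly: CNC milling (finishes hour 19, plus 2-hour gap → hour 21); heat treatment (finishes hour 13). Taking the maximum gives a start of hour 21, and it finishes at 21 + 3 = hour 24.
For final packaging: sub-assembly (finishes hour 24); heat treatment (finishes hour 13, plus 3-hour gap → hour 16). Taking the maximum gives a start of hour 24, and it finishes at 24 + 4 = hour 28.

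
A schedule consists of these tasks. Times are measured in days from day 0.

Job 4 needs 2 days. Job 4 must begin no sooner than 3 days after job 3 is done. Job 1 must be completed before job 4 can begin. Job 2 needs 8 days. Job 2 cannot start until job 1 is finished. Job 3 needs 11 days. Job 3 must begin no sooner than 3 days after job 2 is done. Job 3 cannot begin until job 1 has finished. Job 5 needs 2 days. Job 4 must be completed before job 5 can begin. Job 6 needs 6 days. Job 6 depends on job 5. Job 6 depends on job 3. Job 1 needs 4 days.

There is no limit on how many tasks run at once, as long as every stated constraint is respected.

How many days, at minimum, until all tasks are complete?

39

Job 1 has no prerequisites, so it starts at day 0 and finishes at day 4.
Job 2 cannot begin until job 1 (finishes day 4). It runs from day 4 to 4 + 8 = day 12.
Job 3 has to wait for job 2 (finishes day 12, plus 3-day gap → day 15); job 1 (finishes day 4). The latest of these is day 15, so job 3 runs day 15 to 15 + 11 = day 26.
Job 4 needs all of job 3 (finishes day 26, plus 3-day gap → day 29); job 1 (finishes day 4). That puts its earliest start at day 29; it finishes at 29 + 2 = day 31.
After job 4 (finishes day 31), job 5 can start at day 31 and finishes at day 33.
For job 6: job 5 (finishes day 33); job 3 (finishes day 26). Taking the maximum gives a start of day 33, and it finishes at 33 + 6 = day 39.
All tasks are finished once the last one completes. Finish times: Job 1 at 4, Job 2 at 12, Job 3 at 26, Job 4 at 31, Job 5 at 33, Job 6 at 39. The latest is day 39.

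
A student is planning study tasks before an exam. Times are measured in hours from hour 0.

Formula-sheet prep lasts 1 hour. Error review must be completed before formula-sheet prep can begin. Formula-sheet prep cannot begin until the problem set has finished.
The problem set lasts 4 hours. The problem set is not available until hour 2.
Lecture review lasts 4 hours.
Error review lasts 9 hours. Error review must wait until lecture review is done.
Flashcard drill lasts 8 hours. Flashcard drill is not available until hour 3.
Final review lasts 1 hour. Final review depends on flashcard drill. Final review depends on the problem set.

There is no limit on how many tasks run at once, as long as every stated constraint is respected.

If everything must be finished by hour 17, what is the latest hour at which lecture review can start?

Formula-sheet prep has no dependents, so it just needs to finish by hour 17. Starting by 17 − 1 = hour 16 achieves that.
Since formula-sheet prep (must start by hour 16) depends on it, error review must finish by hour 16. Backing off its 9-hour duration gives a latest start of hour 7.
Since error review (must start by hour 7) depends on it, lecture review must finish by hour 7. Backing off its 4-hour duration gives a latest start of hour 3.

3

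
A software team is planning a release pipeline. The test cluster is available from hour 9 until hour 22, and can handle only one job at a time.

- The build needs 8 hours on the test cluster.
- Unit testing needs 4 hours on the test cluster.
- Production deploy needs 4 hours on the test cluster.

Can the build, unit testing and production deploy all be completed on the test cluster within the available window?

The test cluster window is 22 − 9 = 13 hours.
Running back to back, the jobs need 8 + 4 + 4 = 16 hours on the test cluster.
Since 16 > 13, they cannot all fit.

No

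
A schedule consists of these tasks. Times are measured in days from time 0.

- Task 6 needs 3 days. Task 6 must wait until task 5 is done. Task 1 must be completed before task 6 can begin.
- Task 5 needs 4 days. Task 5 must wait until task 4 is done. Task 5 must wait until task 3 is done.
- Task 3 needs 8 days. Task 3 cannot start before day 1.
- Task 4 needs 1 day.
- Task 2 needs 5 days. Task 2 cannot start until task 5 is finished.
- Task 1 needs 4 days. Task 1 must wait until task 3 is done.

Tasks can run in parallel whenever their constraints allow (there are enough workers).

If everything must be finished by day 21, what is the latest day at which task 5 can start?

To finish by day 21, task 6 (duration 3) must start no later than day 18.
Task 2 must finish by day 21; it takes 5 days, so it must start by 21 − 5 = day 16.
For task 5: task 2 (must start by day 16); task 6 (must start by day 18). The most restrictive is day 16; with a 4-day duration, task 5 must start by day 12.

12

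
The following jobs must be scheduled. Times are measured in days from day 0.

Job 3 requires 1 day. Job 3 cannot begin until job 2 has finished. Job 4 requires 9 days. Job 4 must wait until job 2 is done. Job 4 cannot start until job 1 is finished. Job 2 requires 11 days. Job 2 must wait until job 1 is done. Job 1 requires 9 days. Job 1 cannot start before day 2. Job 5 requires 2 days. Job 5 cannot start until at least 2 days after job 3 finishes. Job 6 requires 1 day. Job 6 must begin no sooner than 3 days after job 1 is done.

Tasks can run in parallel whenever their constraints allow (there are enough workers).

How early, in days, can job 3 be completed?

After its own release at day 2, job 1 can start at day 2 and finishes at day 11.
Job 2 waits on job 1 (finishes day 11), so it starts at day 11 and finishes at 11 + 11 = day 22.
After job 2 (finishes day 22), job 3 can start at day 22 and finishes at day 23.

23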